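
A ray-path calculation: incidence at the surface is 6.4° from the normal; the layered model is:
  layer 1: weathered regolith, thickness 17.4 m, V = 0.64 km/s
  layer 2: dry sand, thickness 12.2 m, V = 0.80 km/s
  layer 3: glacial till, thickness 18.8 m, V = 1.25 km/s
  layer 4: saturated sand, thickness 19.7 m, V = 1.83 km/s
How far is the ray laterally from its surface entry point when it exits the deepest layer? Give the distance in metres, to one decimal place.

Apply Snell's law at each interface; in layer i the horizontal offset is hᵢ·tan θᵢ.
Layer 1: θ = 6.40°; offset = 17.4·tan 6.40° = 1.952 m.
Layer 2: sin θ = 0.80·sin 6.4°/0.64 = 0.1393, θ = 8.01°; offset = 12.2·tan 8.01° = 1.717 m.
Layer 3: sin θ = 1.25·sin 6.4°/0.64 = 0.2177, θ = 12.57°; offset = 18.8·tan 12.57° = 4.194 m.
Layer 4: sin θ = 1.83·sin 6.4°/0.64 = 0.3187, θ = 18.59°; offset = 19.7·tan 18.59° = 6.625 m.
Σ offsets = 14.486 m.

14.5 m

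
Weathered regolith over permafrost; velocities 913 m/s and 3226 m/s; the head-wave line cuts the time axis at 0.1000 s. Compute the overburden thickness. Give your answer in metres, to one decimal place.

47.6 m

h = tᵢ·V₁·V₂ / (2·√(V₂²−V₁²)).
√(V₂²−V₁²) = √(3226² − 913²) = 3094.1 m/s.
h = 0.1 s × 913 × 3226 / (2 × 3094.1) = 47.60 m.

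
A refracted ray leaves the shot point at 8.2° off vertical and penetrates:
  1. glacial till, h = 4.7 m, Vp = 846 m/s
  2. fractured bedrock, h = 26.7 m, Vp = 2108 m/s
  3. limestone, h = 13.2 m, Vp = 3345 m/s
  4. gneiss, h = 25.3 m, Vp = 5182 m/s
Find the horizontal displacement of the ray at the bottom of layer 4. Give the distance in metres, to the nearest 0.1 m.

65.3 m

Apply Snell's law at each interface; in layer i the horizontal offset is hᵢ·tan θᵢ.
Layer 1: θ = 8.20°; offset = 4.7·tan 8.20° = 0.677 m.
Layer 2: sin θ = 2108·sin 8.2°/846 = 0.3554, θ = 20.82°; offset = 26.7·tan 20.82° = 10.152 m.
Layer 3: sin θ = 3345·sin 8.2°/846 = 0.5639, θ = 34.33°; offset = 13.2·tan 34.33° = 9.014 m.
Layer 4: sin θ = 5182·sin 8.2°/846 = 0.8736, θ = 60.88°; offset = 25.3·tan 60.88° = 45.427 m.
Total horizontal offset = 65.270 m.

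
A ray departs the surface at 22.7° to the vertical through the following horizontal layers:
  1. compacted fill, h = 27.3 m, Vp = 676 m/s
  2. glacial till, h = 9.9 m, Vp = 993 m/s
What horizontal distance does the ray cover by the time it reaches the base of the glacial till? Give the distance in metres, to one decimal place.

18.2 m

Apply Snell's law at each interface; in layer i the horizontal offset is hᵢ·tan θᵢ.
Layer 1: θ = 22.70°; offset = 27.3·tan 22.70° = 11.420 m.
Layer 2: sin θ = 993·sin 22.7°/676 = 0.5669, θ = 34.53°; offset = 9.9·tan 34.53° = 6.812 m.
Summing the layer offsets gives 18.232 m.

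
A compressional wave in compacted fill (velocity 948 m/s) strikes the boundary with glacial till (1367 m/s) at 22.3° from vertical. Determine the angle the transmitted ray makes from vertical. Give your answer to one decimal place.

Snell's law: sin θ₂ = (V₂/V₁)·sin θ₁ = (1367/948)·sin 22.3° = 0.5472.
θ₂ = sin⁻¹(0.5472) = 33.17° (from vertical).

33.2°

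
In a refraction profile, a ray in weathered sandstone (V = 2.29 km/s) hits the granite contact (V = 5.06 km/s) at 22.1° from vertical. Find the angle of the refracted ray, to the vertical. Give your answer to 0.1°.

56.2°

sin θ₁/V₁ = sin θ₂/V₂ ⇒ sin θ₂ = 5.06·sin 22.1°/2.29 = 5.06·0.3762/2.29 = 0.8313.
θ₂ = sin⁻¹(0.8313) = 56.23° (from vertical).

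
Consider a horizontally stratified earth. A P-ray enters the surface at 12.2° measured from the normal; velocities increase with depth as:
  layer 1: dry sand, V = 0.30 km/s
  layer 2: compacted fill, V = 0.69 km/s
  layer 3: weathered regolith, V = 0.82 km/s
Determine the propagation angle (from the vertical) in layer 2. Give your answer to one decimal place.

Ray parameter p = sin 12.2° / 0.30 = 7.0442e-01 s/km.
sin θ_2 = p·V_2 = 7.0442e-01 × 0.69 = 0.4860.
θ_2 = 29.08° from the vertical.

29.1°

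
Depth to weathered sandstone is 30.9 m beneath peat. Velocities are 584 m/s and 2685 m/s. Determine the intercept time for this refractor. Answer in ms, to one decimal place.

θ_c = arcsin(V₁/V₂) = arcsin(584/2685) = 12.56°; cos θ_c = 0.9761.
tᵢ = 2h·cos θ_c / V₁ = 2·30.9·0.9761 / 584 = 0.10329 s.

103.3 ms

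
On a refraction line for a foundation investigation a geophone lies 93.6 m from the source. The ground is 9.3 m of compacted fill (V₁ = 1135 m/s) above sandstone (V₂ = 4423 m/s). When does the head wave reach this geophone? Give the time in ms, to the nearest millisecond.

t = x/V₂ + 2h·√(V₂²−V₁²)/(V₁V₂).
√(V₂²−V₁²) = √(4423²−1135²) = 4274.9 m/s; delay term = 2·9.3·4274.9/(1135·4423) = 0.01584 s.
t = 93.6/4423 + 0.01584 = 0.03700 s.

37 ms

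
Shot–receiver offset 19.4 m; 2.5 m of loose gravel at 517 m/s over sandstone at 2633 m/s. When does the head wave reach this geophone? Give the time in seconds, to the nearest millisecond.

0.017 s

t = x/V₂ + 2h·√(V₂²−V₁²)/(V₁V₂).
√(V₂²−V₁²) = √(2633²−517²) = 2581.7 m/s; delay term = 2·2.5·2581.7/(517·2633) = 0.00948 s.
t = 19.4/2633 + 0.00948 = 0.01685 s.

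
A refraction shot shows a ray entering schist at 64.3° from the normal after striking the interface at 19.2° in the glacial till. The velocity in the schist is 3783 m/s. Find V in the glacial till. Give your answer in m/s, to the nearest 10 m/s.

Snell's law: sin 19.2°/V₁ = sin 64.3°/V₂.
V₁ = V₂·sin 19.2°/sin 64.3° = 3783 × 0.3650 = 1380.68 m/s.

1380 m/s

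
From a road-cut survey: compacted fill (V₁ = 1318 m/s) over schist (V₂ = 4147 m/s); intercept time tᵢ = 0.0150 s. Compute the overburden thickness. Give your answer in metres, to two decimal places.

h = tᵢ·V₁·V₂ / (2·√(V₂²−V₁²)).
√(V₂²−V₁²) = √(4147² − 1318²) = 3932.0 m/s.
h = 0.015 s × 1318 × 4147 / (2 × 3932.0) = 10.43 m.

10.43 m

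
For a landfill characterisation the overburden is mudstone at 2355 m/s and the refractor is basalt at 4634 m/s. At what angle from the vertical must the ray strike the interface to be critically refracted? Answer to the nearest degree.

Critical incidence: sin θ_c = V₁/V₂ = 2355/4634 = 0.5082.
θ_c = arcsin 0.5082 = 30.54°.

31°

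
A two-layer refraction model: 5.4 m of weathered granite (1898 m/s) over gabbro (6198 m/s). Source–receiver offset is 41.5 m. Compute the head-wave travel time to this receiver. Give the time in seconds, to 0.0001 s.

0.0121 s

θ_c = arcsin(V₁/V₂) = arcsin(1898/6198) = 17.83°, cos θ_c = 0.9520.
Intercept time tᵢ = 2h cos θ_c / V₁ = 2·5.4·0.9520/1898 = 0.00542 s.
t = x/V₂ + tᵢ = 41.5/6198 + 0.00542 = 0.01211 s.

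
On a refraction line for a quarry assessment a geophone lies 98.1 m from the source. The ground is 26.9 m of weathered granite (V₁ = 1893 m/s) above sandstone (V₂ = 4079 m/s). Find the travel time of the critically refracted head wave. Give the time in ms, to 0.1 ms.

t = x/V₂ + 2h·√(V₂²−V₁²)/(V₁V₂).
√(V₂²−V₁²) = √(4079²−1893²) = 3613.1 m/s; delay term = 2·26.9·3613.1/(1893·4079) = 0.02517 s.
t = 98.1/4079 + 0.02517 = 0.04922 s.

49.2 ms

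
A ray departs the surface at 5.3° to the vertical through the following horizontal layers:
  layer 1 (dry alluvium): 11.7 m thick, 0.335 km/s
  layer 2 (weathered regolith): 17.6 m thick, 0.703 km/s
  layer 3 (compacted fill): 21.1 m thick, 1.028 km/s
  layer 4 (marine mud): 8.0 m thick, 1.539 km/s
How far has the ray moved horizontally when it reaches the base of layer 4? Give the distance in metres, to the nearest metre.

15 m

Apply Snell's law at each interface; in layer i the horizontal offset is hᵢ·tan θᵢ.
Layer 1: θ = 5.30°; offset = 11.7·tan 5.30° = 1.085 m.
Layer 2: sin θ = 0.703·sin 5.3°/0.335 = 0.1938, θ = 11.18°; offset = 17.6·tan 11.18° = 3.478 m.
Layer 3: sin θ = 1.028·sin 5.3°/0.335 = 0.2835, θ = 16.47°; offset = 21.1·tan 16.47° = 6.237 m.
Layer 4: sin θ = 1.539·sin 5.3°/0.335 = 0.4244, θ = 25.11°; offset = 8.0·tan 25.11° = 3.749 m.
Summing the layer offsets gives 14.549 m.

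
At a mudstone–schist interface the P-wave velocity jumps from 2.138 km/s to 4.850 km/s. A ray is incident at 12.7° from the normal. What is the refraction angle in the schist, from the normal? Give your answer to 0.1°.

sin θ₁/V₁ = sin θ₂/V₂ ⇒ sin θ₂ = 4.850·sin 12.7°/2.138 = 4.850·0.2198/2.138 = 0.4987.
θ₂ = arcsin 0.4987 = 29.92° from the normal.

29.9°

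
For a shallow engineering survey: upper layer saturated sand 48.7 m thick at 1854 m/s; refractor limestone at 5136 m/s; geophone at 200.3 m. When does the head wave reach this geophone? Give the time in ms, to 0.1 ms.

88.0 ms

t = x/V₂ + 2h·√(V₂²−V₁²)/(V₁V₂).
√(V₂²−V₁²) = √(5136²−1854²) = 4789.7 m/s; delay term = 2·48.7·4789.7/(1854·5136) = 0.04899 s.
t = 200.3/5136 + 0.04899 = 0.08799 s.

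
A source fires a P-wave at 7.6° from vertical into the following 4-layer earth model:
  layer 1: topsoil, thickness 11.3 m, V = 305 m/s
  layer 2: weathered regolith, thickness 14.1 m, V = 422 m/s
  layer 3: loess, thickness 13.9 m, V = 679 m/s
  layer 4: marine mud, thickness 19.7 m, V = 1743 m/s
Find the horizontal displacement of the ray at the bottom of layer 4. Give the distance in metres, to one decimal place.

p = sin θ₁/V₁ = sin 7.6°/305 = 4.3363e-04 s/m is conserved through the stack.
Layer 1: θ = 7.60°; offset = 11.3·tan 7.60° = 1.508 m.
Layer 2: sin θ = p·422 = 0.1830 → θ = 10.54°; offset = 14.1·tan 10.54° = 2.624 m.
Layer 3: sin θ = p·679 = 0.2944 → θ = 17.12°; offset = 13.9·tan 17.12° = 4.282 m.
Layer 4: sin θ = p·1743 = 0.7558 → θ = 49.10°; offset = 19.7·tan 49.10° = 22.739 m.
Σ offsets = 31.154 m.

31.2 m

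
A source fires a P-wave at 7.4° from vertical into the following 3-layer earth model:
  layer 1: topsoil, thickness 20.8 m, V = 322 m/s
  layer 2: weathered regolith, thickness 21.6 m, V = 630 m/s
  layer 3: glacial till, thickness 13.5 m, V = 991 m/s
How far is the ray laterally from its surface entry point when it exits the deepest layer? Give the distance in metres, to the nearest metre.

14 m

Ray parameter p = sin 7.4° / 322 m/s = 3.9999e-04 s/m.
Layer 1: θ = 7.40°; offset = 20.8·tan 7.40° = 2.701 m.
Layer 2: sin θ = p·630 = 0.2520 → θ = 14.60°; offset = 21.6·tan 14.60° = 5.625 m.
Layer 3: sin θ = p·991 = 0.3964 → θ = 23.35°; offset = 13.5·tan 23.35° = 5.829 m.
Σ offsets = 14.155 m.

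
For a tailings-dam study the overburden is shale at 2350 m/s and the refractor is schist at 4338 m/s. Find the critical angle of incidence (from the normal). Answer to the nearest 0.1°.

32.8°

At critical incidence the refracted ray runs along the interface (θ₂ = 90°), so sin θ_c = V₁/V₂.
θ_c = arcsin(2350/4338) = arcsin 0.5417 = 32.80°.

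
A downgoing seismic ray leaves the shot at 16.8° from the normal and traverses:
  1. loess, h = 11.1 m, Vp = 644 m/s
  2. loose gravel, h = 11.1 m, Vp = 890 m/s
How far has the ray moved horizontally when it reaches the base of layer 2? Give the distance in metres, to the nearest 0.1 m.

p = sin θ₁/V₁ = sin 16.8°/644 = 4.4881e-04 s/m is conserved through the stack.
Layer 1: θ = 16.80°; offset = 11.1·tan 16.80° = 3.351 m.
Layer 2: sin θ = p·890 = 0.3994 → θ = 23.54°; offset = 11.1·tan 23.54° = 4.836 m.
Total horizontal offset = 8.188 m.

8.2 m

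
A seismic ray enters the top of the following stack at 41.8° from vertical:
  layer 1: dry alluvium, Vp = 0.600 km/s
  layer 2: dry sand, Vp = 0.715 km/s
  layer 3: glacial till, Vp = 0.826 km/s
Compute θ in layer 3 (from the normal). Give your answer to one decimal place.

66.6°

Ray parameter p = sin 41.8° / 0.600 = 1.1109e+00 s/km.
sin θ_3 = p·V_3 = 1.1109e+00 × 0.826 = 0.9176.
θ_3 = arcsin 0.9176 = 66.58°.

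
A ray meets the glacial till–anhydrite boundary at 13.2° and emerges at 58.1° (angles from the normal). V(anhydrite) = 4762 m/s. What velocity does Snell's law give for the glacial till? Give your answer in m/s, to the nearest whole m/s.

1281 m/s

Snell's law: sin 13.2°/V₁ = sin 58.1°/V₂.
V₁ = V₂·sin 13.2°/sin 58.1° = 4762 × 0.2690 = 1280.85 m/s.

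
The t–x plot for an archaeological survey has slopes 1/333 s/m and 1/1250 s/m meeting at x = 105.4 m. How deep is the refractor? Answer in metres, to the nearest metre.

40 m

x_cross = 2h·√((V₂+V₁)/(V₂−V₁)) → h = x_cross / (2·√((V₂+V₁)/(V₂−V₁))).
√((V₂+V₁)/(V₂−V₁)) = √((1250+333)/(1250−333)) = 1.3139.
h = 105.4 / (2·1.3139) = 40.11 m.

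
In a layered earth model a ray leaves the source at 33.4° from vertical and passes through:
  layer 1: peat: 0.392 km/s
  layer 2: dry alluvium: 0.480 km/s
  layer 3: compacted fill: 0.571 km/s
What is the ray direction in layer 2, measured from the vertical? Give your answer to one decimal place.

42.4°

Snell's law across each interface conserves sin θ / V, so sin θ_2 = V_2·sin θ₁/V₁.
sin θ_2 = 0.480 × sin 33.4° / 0.392 = 0.6741.
θ_2 = arcsin 0.6741 = 42.38°.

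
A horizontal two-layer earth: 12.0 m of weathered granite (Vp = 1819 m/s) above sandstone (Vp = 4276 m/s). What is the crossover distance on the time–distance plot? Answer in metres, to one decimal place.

x_cross = 2h·√((V₂+V₁)/(V₂−V₁)).
(V₂+V₁)/(V₂−V₁) = (4276+1819)/(4276−1819) = 2.4807; √ = 1.5750.
x_cross = 2·12.0·1.5750 = 37.80 m.

37.8 m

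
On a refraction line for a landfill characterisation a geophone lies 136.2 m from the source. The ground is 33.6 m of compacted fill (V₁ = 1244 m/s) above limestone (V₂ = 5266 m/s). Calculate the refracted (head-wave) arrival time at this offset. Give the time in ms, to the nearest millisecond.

78 ms

t = x/V₂ + 2h·√(V₂²−V₁²)/(V₁V₂).
√(V₂²−V₁²) = √(5266²−1244²) = 5117.0 m/s; delay term = 2·33.6·5117.0/(1244·5266) = 0.05249 s.
t = 136.2/5266 + 0.05249 = 0.07835 s.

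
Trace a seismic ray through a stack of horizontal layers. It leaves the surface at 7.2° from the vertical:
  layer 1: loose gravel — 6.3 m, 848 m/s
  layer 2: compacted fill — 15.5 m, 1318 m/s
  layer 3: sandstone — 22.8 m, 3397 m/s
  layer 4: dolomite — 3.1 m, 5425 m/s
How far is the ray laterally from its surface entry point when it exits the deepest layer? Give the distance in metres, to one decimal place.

21.3 m

Apply Snell's law at each interface; in layer i the horizontal offset is hᵢ·tan θᵢ.
Layer 1: θ = 7.20°; offset = 6.3·tan 7.20° = 0.796 m.
Layer 2: sin θ = 1318·sin 7.2°/848 = 0.1948, θ = 11.23°; offset = 15.5·tan 11.23° = 3.078 m.
Layer 3: sin θ = 3397·sin 7.2°/848 = 0.5021, θ = 30.14°; offset = 22.8·tan 30.14° = 13.236 m.
Layer 4: sin θ = 5425·sin 7.2°/848 = 0.8018, θ = 53.30°; offset = 3.1·tan 53.30° = 4.159 m.
Total horizontal offset = 21.270 m.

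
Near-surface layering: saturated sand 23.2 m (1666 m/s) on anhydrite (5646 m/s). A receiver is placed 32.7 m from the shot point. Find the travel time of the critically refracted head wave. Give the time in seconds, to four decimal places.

0.0324 s

θ_c = arcsin(V₁/V₂) = arcsin(1666/5646) = 17.16°, cos θ_c = 0.9555.
Intercept time tᵢ = 2h cos θ_c / V₁ = 2·23.2·0.9555/1666 = 0.02661 s.
t = x/V₂ + tᵢ = 32.7/5646 + 0.02661 = 0.03240 s.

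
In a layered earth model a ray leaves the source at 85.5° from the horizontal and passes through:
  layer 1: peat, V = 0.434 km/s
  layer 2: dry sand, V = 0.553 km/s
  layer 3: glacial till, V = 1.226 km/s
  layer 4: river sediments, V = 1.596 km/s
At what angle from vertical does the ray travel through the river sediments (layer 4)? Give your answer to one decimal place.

16.8°

From the normal: θ₁ = 90° − 85.5° = 4.5°.
Snell's law across each interface conserves sin θ / V, so sin θ_4 = V_4·sin θ₁/V₁.
sin θ_4 = 1.596 × sin 4.5° / 0.434 = 0.2885.
θ_4 = arcsin 0.2885 = 16.77°.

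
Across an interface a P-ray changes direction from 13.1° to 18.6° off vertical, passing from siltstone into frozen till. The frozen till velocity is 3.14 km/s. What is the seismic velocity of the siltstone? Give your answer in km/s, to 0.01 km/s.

2.23 km/s

Snell's law: sin 13.1°/V₁ = sin 18.6°/V₂.
V₁ = V₂·sin 13.1°/sin 18.6° = 3.14 × 0.7106 = 2.23 km/s.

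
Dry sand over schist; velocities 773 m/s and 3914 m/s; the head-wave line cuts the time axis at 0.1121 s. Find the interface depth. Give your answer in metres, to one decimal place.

44.2 m

h = tᵢ·V₁·V₂ / (2·√(V₂²−V₁²)).
√(V₂²−V₁²) = √(3914² − 773²) = 3836.9 m/s.
h = 0.1121 s × 773 × 3914 / (2 × 3836.9) = 44.20 m.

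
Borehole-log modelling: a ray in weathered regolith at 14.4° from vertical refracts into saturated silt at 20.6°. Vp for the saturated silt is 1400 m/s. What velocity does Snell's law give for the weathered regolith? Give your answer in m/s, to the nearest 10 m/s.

sin 14.4° = 0.2487; sin 20.6° = 0.3518.
V₁ = V₂·(sin θ₁/sin θ₂) = 1400·(0.2487/0.3518) = 989.55 m/s.

990 m/s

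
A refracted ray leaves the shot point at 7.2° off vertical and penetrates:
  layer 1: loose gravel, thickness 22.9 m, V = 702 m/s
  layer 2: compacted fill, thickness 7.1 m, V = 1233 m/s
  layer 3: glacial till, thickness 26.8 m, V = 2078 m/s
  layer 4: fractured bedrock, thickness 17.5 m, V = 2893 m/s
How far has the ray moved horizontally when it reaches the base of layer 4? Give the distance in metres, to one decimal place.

p = sin θ₁/V₁ = sin 7.2°/702 = 1.7854e-04 s/m is conserved through the stack.
Layer 1: θ = 7.20°; offset = 22.9·tan 7.20° = 2.893 m.
Layer 2: sin θ = p·1233 = 0.2201 → θ = 12.72°; offset = 7.1·tan 12.72° = 1.602 m.
Layer 3: sin θ = p·2078 = 0.3710 → θ = 21.78°; offset = 26.8·tan 21.78° = 10.707 m.
Layer 4: sin θ = p·2893 = 0.5165 → θ = 31.10°; offset = 17.5·tan 31.10° = 10.556 m.
Σ offsets = 25.758 m.

25.8 m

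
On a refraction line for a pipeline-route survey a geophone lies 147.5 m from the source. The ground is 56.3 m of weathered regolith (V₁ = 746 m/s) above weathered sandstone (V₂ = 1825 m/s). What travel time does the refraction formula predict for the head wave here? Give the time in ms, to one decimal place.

θ_c = arcsin(V₁/V₂) = arcsin(746/1825) = 24.13°, cos θ_c = 0.9126.
Intercept time tᵢ = 2h cos θ_c / V₁ = 2·56.3·0.9126/746 = 0.13775 s.
t = x/V₂ + tᵢ = 147.5/1825 + 0.13775 = 0.21857 s.

218.6 ms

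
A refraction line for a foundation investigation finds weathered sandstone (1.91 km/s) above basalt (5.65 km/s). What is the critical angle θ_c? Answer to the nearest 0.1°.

Critical incidence: sin θ_c = V₁/V₂ = 1.91/5.65 = 0.3381.
θ_c = arcsin 0.3381 = 19.76°.

19.8°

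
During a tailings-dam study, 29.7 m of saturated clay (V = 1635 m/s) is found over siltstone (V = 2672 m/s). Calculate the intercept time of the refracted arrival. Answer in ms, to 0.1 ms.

28.7 ms

θ_c = arcsin(V₁/V₂) = arcsin(1635/2672) = 37.73°; cos θ_c = 0.7909.
tᵢ = 2h·cos θ_c / V₁ = 2·29.7·0.7909 / 1635 = 0.02873 s.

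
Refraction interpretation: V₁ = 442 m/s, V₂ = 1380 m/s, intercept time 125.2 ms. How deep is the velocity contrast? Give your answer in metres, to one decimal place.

29.2 m

h = tᵢ·V₁·V₂ / (2·√(V₂²−V₁²)).
√(V₂²−V₁²) = √(1380² − 442²) = 1307.3 m/s.
h = 0.1252 s × 442 × 1380 / (2 × 1307.3) = 29.21 m.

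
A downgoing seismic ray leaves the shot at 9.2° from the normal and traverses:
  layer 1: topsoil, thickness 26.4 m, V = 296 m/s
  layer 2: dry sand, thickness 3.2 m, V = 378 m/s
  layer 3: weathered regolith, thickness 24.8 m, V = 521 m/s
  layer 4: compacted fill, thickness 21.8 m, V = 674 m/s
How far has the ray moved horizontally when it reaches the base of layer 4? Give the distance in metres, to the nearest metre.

Apply Snell's law at each interface; in layer i the horizontal offset is hᵢ·tan θᵢ.
Layer 1: θ = 9.20°; offset = 26.4·tan 9.20° = 4.276 m.
Layer 2: sin θ = 378·sin 9.2°/296 = 0.2042, θ = 11.78°; offset = 3.2·tan 11.78° = 0.667 m.
Layer 3: sin θ = 521·sin 9.2°/296 = 0.2814, θ = 16.34°; offset = 24.8·tan 16.34° = 7.273 m.
Layer 4: sin θ = 674·sin 9.2°/296 = 0.3641, θ = 21.35°; offset = 21.8·tan 21.35° = 8.521 m.
Total horizontal offset = 20.737 m.

21 m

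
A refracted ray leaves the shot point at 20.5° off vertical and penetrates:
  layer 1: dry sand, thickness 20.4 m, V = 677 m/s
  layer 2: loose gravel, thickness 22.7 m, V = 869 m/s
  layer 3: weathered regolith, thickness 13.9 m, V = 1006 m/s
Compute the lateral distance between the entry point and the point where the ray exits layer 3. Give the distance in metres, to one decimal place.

Ray parameter p = sin 20.5° / 677 m/s = 5.1729e-04 s/m.
Layer 1: θ = 20.50°; offset = 20.4·tan 20.50° = 7.627 m.
Layer 2: sin θ = p·869 = 0.4495 → θ = 26.71°; offset = 22.7·tan 26.71° = 11.424 m.
Layer 3: sin θ = p·1006 = 0.5204 → θ = 31.36°; offset = 13.9·tan 31.36° = 8.471 m.
Σ offsets = 27.522 m.

27.5 m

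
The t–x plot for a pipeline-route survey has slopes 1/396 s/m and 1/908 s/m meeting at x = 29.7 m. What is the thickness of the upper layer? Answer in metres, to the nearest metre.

9 m

h = (x_cross/2)·√((V₂−V₁)/(V₂+V₁)).
(V₂−V₁)/(V₂+V₁) = (908−396)/(908+396) = 0.3926; √ = 0.6266.
h = (29.7/2)·0.6266 = 9.31 m.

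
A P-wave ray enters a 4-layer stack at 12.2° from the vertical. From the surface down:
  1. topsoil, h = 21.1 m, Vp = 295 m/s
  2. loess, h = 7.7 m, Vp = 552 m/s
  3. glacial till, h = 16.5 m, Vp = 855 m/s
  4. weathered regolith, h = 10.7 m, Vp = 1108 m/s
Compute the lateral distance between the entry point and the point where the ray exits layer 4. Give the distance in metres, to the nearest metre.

Apply Snell's law at each interface; in layer i the horizontal offset is hᵢ·tan θᵢ.
Layer 1: θ = 12.20°; offset = 21.1·tan 12.20° = 4.562 m.
Layer 2: sin θ = 552·sin 12.2°/295 = 0.3954, θ = 23.29°; offset = 7.7·tan 23.29° = 3.315 m.
Layer 3: sin θ = 855·sin 12.2°/295 = 0.6125, θ = 37.77°; offset = 16.5·tan 37.77° = 12.785 m.
Layer 4: sin θ = 1108·sin 12.2°/295 = 0.7937, θ = 52.53°; offset = 10.7·tan 52.53° = 13.962 m.
Σ offsets = 34.624 m.

35 m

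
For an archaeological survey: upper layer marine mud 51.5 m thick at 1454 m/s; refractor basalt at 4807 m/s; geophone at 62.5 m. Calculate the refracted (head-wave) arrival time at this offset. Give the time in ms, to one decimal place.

80.5 ms

θ_c = arcsin(V₁/V₂) = arcsin(1454/4807) = 17.61°, cos θ_c = 0.9532.
Intercept time tᵢ = 2h cos θ_c / V₁ = 2·51.5·0.9532/1454 = 0.06752 s.
t = x/V₂ + tᵢ = 62.5/4807 + 0.06752 = 0.08052 s.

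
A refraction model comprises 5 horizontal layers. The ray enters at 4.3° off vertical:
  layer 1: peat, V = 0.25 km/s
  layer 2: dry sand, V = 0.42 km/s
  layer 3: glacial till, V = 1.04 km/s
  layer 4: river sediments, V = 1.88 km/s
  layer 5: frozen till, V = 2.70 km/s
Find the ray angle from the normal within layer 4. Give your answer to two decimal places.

34.32°

Snell's law across each interface conserves sin θ / V, so sin θ_4 = V_4·sin θ₁/V₁.
sin θ_4 = 1.88 × sin 4.3° / 0.25 = 0.5638.
θ_4 = arcsin 0.5638 = 34.32°.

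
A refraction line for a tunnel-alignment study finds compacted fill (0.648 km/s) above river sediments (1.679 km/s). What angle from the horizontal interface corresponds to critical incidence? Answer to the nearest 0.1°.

67.3°

At critical incidence the refracted ray runs along the interface (θ₂ = 90°), so sin θ_c = V₁/V₂.
θ_c = arcsin(0.648/1.679) = arcsin 0.3859 = 22.70°.
Measured from the interface: 90° − 22.70° = 67.30°.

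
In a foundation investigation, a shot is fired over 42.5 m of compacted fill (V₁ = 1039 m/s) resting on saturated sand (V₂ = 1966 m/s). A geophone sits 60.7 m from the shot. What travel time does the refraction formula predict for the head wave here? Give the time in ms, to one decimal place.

t = x/V₂ + 2h·√(V₂²−V₁²)/(V₁V₂).
√(V₂²−V₁²) = √(1966²−1039²) = 1669.0 m/s; delay term = 2·42.5·1669.0/(1039·1966) = 0.06945 s.
t = 60.7/1966 + 0.06945 = 0.10033 s.

100.3 ms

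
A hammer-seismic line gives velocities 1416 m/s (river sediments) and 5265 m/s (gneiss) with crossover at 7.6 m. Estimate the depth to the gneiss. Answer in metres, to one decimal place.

2.9 m

h = (x_cross/2)·√((V₂−V₁)/(V₂+V₁)).
(V₂−V₁)/(V₂+V₁) = (5265−1416)/(5265+1416) = 0.5761; √ = 0.7590.
h = (7.6/2)·0.7590 = 2.88 m.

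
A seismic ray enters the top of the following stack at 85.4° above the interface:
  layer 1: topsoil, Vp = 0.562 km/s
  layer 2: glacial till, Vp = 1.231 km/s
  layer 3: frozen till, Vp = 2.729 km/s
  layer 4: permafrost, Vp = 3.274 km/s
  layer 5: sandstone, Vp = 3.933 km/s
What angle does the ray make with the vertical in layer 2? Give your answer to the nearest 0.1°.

10.1°

From the normal: θ₁ = 90° − 85.4° = 4.6°.
Ray parameter p = sin 4.6° / 0.562 = 1.4270e-01 s/km.
sin θ_2 = p·V_2 = 1.4270e-01 × 1.231 = 0.1757.
θ_2 = arcsin 0.1757 = 10.12°.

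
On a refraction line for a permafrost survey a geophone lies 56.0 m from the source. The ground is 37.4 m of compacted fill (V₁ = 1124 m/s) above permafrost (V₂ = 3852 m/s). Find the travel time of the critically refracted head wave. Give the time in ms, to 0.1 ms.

t = x/V₂ + 2h·√(V₂²−V₁²)/(V₁V₂).
√(V₂²−V₁²) = √(3852²−1124²) = 3684.4 m/s; delay term = 2·37.4·3684.4/(1124·3852) = 0.06365 s.
t = 56.0/3852 + 0.06365 = 0.07819 s.

78.2 ms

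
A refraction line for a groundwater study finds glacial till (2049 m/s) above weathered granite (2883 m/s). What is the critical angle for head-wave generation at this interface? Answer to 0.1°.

At critical incidence the refracted ray runs along the interface (θ₂ = 90°), so sin θ_c = V₁/V₂.
θ_c = arcsin(2049/2883) = arcsin 0.7107 = 45.29°.

45.3°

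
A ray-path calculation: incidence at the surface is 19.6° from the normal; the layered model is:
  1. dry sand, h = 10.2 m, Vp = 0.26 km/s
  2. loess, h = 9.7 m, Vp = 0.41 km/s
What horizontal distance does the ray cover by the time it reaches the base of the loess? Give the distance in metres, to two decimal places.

9.68 m

Ray parameter p = sin 19.6° / 0.26 km/s = 1.2902e+00 s/km.
Layer 1: θ = 19.60°; offset = 10.2·tan 19.60° = 3.6321 m.
Layer 2: sin θ = p·0.41 = 0.5290 → θ = 31.94°; offset = 9.7·tan 31.94° = 6.0463 m.
Total horizontal offset = 9.6784 m.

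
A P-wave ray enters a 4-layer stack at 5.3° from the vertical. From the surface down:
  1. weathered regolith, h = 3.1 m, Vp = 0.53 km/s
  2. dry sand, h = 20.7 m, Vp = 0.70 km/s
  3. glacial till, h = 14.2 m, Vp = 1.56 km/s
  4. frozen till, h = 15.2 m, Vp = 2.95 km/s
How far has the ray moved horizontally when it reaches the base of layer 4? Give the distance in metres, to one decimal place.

Apply Snell's law at each interface; in layer i the horizontal offset is hᵢ·tan θᵢ.
Layer 1: θ = 5.30°; offset = 3.1·tan 5.30° = 0.288 m.
Layer 2: sin θ = 0.70·sin 5.3°/0.53 = 0.1220, θ = 7.01°; offset = 20.7·tan 7.01° = 2.544 m.
Layer 3: sin θ = 1.56·sin 5.3°/0.53 = 0.2719, θ = 15.78°; offset = 14.2·tan 15.78° = 4.012 m.
Layer 4: sin θ = 2.95·sin 5.3°/0.53 = 0.5141, θ = 30.94°; offset = 15.2·tan 30.94° = 9.111 m.
Total horizontal offset = 15.955 m.

16.0 m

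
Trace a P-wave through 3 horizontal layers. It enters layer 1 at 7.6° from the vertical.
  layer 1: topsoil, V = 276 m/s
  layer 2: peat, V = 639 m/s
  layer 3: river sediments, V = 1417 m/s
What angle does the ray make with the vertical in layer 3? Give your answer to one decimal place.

Ray parameter p = sin 7.6° / 276 = 4.7919e-04 s/m.
sin θ_3 = p·V_3 = 4.7919e-04 × 1417 = 0.6790.
θ_3 = 42.77° from the vertical.

42.8°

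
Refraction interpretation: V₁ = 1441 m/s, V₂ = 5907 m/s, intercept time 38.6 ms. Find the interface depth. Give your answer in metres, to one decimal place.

h = tᵢ·V₁·V₂ / (2·√(V₂²−V₁²)).
√(V₂²−V₁²) = √(5907² − 1441²) = 5728.5 m/s.
h = 0.0386 s × 1441 × 5907 / (2 × 5728.5) = 28.68 m.

28.7 m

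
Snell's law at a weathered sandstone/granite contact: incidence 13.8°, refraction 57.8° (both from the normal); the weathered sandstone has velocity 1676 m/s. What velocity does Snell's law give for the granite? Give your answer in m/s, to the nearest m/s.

5946 m/s

Snell's law: sin 13.8°/V₁ = sin 57.8°/V₂.
V₂ = V₁·sin 57.8°/sin 13.8° = 1676 × 3.5475 = 5945.58 m/s.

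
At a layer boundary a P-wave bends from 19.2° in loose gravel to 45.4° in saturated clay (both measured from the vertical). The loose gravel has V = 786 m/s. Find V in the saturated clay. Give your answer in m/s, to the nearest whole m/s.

1702 m/s

Snell's law: sin 19.2°/V₁ = sin 45.4°/V₂.
V₂ = V₁·sin 45.4°/sin 19.2° = 786 × 2.1651 = 1701.76 m/s.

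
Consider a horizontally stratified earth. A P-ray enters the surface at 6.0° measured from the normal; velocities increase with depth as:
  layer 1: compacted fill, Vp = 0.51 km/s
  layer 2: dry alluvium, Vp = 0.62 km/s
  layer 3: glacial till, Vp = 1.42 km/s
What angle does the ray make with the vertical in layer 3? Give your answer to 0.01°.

Ray parameter p = sin 6.0° / 0.51 = 2.0496e-01 s/km.
sin θ_3 = p·V_3 = 2.0496e-01 × 1.42 = 0.2910.
θ_3 = arcsin 0.2910 = 16.92°.

16.92°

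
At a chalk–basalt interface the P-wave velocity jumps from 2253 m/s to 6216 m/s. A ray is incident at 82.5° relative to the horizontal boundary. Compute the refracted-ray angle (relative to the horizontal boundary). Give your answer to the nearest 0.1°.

68.9°

Angle from the normal: 90° − 82.5° = 7.5°.
Snell's law: sin θ₂ = (V₂/V₁)·sin θ₁ = (6216/2253)·sin 7.5° = 0.3601.
θ₂ = arcsin 0.3601 = 21.11° from the normal.
From the interface: 90° − 21.11° = 68.89°.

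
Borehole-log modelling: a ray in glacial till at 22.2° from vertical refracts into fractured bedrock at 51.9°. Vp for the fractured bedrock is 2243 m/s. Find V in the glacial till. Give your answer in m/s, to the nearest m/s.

1077 m/s

sin 22.2° = 0.3778; sin 51.9° = 0.7869.
V₁ = V₂·(sin θ₁/sin θ₂) = 2243·(0.3778/0.7869) = 1076.96 m/s.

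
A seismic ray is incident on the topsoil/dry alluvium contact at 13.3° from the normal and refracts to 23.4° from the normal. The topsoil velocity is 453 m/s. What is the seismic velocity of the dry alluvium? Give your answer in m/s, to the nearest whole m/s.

782 m/s

Snell's law: sin 13.3°/V₁ = sin 23.4°/V₂.
V₂ = V₁·sin 23.4°/sin 13.3° = 453 × 1.7264 = 782.04 m/s.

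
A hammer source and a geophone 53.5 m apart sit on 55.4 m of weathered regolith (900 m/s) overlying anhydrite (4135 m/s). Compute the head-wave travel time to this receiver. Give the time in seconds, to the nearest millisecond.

θ_c = arcsin(V₁/V₂) = arcsin(900/4135) = 12.57°, cos θ_c = 0.9760.
Intercept time tᵢ = 2h cos θ_c / V₁ = 2·55.4·0.9760/900 = 0.12016 s.
t = x/V₂ + tᵢ = 53.5/4135 + 0.12016 = 0.13310 s.

0.133 s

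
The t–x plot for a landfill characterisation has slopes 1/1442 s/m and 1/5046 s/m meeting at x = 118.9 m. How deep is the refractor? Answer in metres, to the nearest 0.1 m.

x_cross = 2h·√((V₂+V₁)/(V₂−V₁)) → h = x_cross / (2·√((V₂+V₁)/(V₂−V₁))).
√((V₂+V₁)/(V₂−V₁)) = √((5046+1442)/(5046−1442)) = 1.3417.
h = 118.9 / (2·1.3417) = 44.31 m.

44.3 m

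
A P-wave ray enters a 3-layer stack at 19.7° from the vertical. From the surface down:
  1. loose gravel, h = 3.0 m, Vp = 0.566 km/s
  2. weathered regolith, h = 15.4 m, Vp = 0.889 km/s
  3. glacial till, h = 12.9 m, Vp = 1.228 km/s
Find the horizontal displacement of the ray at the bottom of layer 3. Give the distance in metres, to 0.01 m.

24.52 m

Ray parameter p = sin 19.7° / 0.566 km/s = 5.9557e-01 s/km.
Layer 1: θ = 19.70°; offset = 3.0·tan 19.70° = 1.0742 m.
Layer 2: sin θ = p·0.889 = 0.5295 → θ = 31.97°; offset = 15.4·tan 31.97° = 9.6115 m.
Layer 3: sin θ = p·1.228 = 0.7314 → θ = 47.00°; offset = 12.9·tan 47.00° = 13.8340 m.
Total horizontal offset = 24.5197 m.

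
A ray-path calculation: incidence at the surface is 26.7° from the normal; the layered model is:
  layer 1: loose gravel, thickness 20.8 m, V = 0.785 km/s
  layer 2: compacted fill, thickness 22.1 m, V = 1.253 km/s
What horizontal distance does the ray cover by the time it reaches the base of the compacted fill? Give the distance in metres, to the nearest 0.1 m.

Ray parameter p = sin 26.7° / 0.785 km/s = 5.7238e-01 s/km.
Layer 1: θ = 26.70°; offset = 20.8·tan 26.70° = 10.461 m.
Layer 2: sin θ = p·1.253 = 0.7172 → θ = 45.82°; offset = 22.1·tan 45.82° = 22.744 m.
Summing the layer offsets gives 33.206 m.

33.2 m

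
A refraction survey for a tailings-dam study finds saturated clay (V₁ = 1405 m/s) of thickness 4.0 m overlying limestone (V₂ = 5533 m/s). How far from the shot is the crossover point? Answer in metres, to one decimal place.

x_cross = 2h·√((V₂+V₁)/(V₂−V₁)).
(V₂+V₁)/(V₂−V₁) = (5533+1405)/(5533−1405) = 1.6807; √ = 1.2964.
x_cross = 2·4.0·1.2964 = 10.37 m.

10.4 m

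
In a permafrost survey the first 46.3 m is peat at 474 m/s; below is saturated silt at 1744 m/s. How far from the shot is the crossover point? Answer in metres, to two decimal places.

θ_c = arcsin(474/1744) = 15.77°, so cos θ_c = 0.9624 and tᵢ = 2h cos θ_c/V₁ = 0.1880 s.
At crossover x/V₁ = x/V₂ + tᵢ ⇒ x = tᵢ/(1/V₁ − 1/V₂) = 0.18800/(2.1097e-03 − 5.7339e-04) = 122.37 m.

122.37 m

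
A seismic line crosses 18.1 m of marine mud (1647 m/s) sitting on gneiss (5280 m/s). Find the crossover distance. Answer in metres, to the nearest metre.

θ_c = arcsin(1647/5280) = 18.18°, so cos θ_c = 0.9501 and tᵢ = 2h cos θ_c/V₁ = 0.0209 s.
At crossover x/V₁ = x/V₂ + tᵢ ⇒ x = tᵢ/(1/V₁ − 1/V₂) = 0.02088/(6.0716e-04 − 1.8939e-04) = 49.99 m.

50 m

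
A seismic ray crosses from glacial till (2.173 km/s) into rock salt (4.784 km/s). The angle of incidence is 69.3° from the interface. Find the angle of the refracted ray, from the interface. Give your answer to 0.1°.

Convert to the normal: θ₁ = 90° − 69.3° = 20.7°.
Snell's law: sin θ₂ = (V₂/V₁)·sin θ₁ = (4.784/2.173)·sin 20.7° = 0.7782.
θ₂ = arcsin 0.7782 = 51.10° from the normal.
From the interface: 90° − 51.10° = 38.90°.

38.9°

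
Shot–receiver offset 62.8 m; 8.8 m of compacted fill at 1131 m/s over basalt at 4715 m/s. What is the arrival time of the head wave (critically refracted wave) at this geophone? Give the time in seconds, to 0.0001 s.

0.0284 s

θ_c = arcsin(V₁/V₂) = arcsin(1131/4715) = 13.88°, cos θ_c = 0.9708.
Intercept time tᵢ = 2h cos θ_c / V₁ = 2·8.8·0.9708/1131 = 0.01511 s.
t = x/V₂ + tᵢ = 62.8/4715 + 0.01511 = 0.02843 s.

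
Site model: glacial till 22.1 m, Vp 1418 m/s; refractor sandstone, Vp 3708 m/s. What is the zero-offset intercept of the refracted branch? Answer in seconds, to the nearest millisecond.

θ_c = arcsin(V₁/V₂) = arcsin(1418/3708) = 22.48°; cos θ_c = 0.9240.
tᵢ = 2h·cos θ_c / V₁ = 2·22.1·0.9240 / 1418 = 0.02880 s.

0.029 s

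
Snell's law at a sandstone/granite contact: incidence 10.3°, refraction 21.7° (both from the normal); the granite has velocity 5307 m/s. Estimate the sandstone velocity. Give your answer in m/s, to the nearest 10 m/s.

sin 10.3° = 0.1788; sin 21.7° = 0.3697.
V₁ = V₂·(sin θ₁/sin θ₂) = 5307·(0.1788/0.3697) = 2566.36 m/s.

2570 m/s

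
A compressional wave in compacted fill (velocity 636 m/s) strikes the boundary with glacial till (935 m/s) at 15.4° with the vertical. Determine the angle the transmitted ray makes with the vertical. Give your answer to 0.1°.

Snell's law: sin θ₂ = (V₂/V₁)·sin θ₁ = (935/636)·sin 15.4° = 0.3904.
θ₂ = arcsin 0.3904 = 22.98° from the normal.

23.0°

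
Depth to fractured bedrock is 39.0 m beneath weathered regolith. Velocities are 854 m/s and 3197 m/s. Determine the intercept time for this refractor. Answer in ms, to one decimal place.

88.0 ms

θ_c = arcsin(V₁/V₂) = arcsin(854/3197) = 15.49°; cos θ_c = 0.9637.
tᵢ = 2h·cos θ_c / V₁ = 2·39.0·0.9637 / 854 = 0.08802 s.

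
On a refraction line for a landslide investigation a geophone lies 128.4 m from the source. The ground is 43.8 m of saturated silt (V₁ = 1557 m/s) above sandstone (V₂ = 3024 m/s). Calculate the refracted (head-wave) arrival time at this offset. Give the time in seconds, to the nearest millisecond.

t = x/V₂ + 2h·√(V₂²−V₁²)/(V₁V₂).
√(V₂²−V₁²) = √(3024²−1557²) = 2592.4 m/s; delay term = 2·43.8·2592.4/(1557·3024) = 0.04823 s.
t = 128.4/3024 + 0.04823 = 0.09069 s.

0.091 s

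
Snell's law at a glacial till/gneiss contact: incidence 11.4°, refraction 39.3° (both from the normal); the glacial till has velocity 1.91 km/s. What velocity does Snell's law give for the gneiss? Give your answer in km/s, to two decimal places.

sin 11.4° = 0.1977; sin 39.3° = 0.6334.
V₂ = V₁·(sin θ₂/sin θ₁) = 1.91·(0.6334/0.1977) = 6.12 km/s.

6.12 km/s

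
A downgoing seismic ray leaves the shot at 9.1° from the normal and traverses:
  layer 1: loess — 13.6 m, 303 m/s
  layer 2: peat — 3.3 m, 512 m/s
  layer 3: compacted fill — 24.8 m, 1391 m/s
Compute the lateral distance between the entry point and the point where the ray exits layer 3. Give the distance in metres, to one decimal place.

29.3 m

Apply Snell's law at each interface; in layer i the horizontal offset is hᵢ·tan θᵢ.
Layer 1: θ = 9.10°; offset = 13.6·tan 9.10° = 2.178 m.
Layer 2: sin θ = 512·sin 9.1°/303 = 0.2673, θ = 15.50°; offset = 3.3·tan 15.50° = 0.915 m.
Layer 3: sin θ = 1391·sin 9.1°/303 = 0.7261, θ = 46.56°; offset = 24.8·tan 46.56° = 26.186 m.
Total horizontal offset = 29.280 m.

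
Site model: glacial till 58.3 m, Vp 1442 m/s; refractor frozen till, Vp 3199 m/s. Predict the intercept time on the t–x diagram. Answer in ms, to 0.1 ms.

72.2 ms

tᵢ = 2h·√(V₂²−V₁²)/(V₁V₂).
√(V₂²−V₁²) = √(3199²−1442²) = 2855.6 m/s.
tᵢ = 2·58.3·2855.6/(1442·3199) = 0.07218 s.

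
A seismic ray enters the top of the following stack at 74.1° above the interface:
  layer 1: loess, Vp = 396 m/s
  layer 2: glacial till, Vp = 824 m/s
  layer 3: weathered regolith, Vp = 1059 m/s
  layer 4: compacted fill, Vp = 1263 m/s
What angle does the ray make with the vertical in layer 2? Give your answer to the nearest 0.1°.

34.8°

From the normal: θ₁ = 90° − 74.1° = 15.9°.
Snell's law across each interface conserves sin θ / V, so sin θ_2 = V_2·sin θ₁/V₁.
sin θ_2 = 824 × sin 15.9° / 396 = 0.5701.
θ_2 = 34.75° from the vertical.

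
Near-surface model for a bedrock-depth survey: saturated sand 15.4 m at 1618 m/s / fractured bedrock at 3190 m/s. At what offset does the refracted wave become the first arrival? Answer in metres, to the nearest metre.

54 m

x_cross = 2h·√((V₂+V₁)/(V₂−V₁)).
(V₂+V₁)/(V₂−V₁) = (3190+1618)/(3190−1618) = 3.0585; √ = 1.7489.
x_cross = 2·15.4·1.7489 = 53.87 m.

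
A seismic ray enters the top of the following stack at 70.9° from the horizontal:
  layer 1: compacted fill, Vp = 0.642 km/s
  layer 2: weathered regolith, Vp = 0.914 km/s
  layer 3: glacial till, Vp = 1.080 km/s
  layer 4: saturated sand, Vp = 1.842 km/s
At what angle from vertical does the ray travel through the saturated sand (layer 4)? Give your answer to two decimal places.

From the normal: θ₁ = 90° − 70.9° = 19.1°.
Snell's law across each interface conserves sin θ / V, so sin θ_4 = V_4·sin θ₁/V₁.
sin θ_4 = 1.842 × sin 19.1° / 0.642 = 0.9388.
θ_4 = arcsin 0.9388 = 69.86°.

69.86°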